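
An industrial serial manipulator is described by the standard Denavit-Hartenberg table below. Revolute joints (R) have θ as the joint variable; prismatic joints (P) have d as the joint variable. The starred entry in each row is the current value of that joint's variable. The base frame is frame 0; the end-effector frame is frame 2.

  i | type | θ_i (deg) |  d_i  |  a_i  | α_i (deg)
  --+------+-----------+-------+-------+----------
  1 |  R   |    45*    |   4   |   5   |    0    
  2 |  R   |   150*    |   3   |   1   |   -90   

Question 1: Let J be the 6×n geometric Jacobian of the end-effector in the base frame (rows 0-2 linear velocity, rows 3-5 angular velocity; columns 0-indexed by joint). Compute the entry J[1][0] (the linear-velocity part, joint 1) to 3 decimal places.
2.570

axis z_0 = ẑ; lever o_n−o_0 = (2.5696,3.2767,7.0000)
cross product → J_v[:, 0] = (-3.2767,2.5696,0.0000)
J_ω[:, 0] = z_0
entry J[1][0] = 2.5696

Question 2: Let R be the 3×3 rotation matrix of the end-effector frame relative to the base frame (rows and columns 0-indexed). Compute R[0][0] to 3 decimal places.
End-effector x-axis (col 0 of R) = (-0.9659,-0.2588,0.0000)
R[0][0] = -0.9659

-0.966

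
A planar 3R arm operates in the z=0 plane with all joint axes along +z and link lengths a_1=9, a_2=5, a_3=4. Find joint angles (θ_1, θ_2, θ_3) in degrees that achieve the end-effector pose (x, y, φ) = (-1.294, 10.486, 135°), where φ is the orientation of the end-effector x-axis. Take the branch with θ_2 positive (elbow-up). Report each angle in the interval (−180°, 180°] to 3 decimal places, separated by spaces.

wrist centre = target − a_3·(cos φ, sin φ) = (1.5344, 7.6576)
cos θ_2 = (60.9929−9²−5²)/(2·9·5) = -0.5001; θ_2 = 120.0052° (elbow-up)
β = atan2(7.6576,1.5344) = 78.6691°; ψ = atan2(4.3299,6.4996) = 33.6707°
θ_1 = β − ψ = 44.9984°
θ_3 = φ − θ_1 − θ_2 = -30.0036° (wrapped to (-180°,180°])

44.998 120.005 -30.004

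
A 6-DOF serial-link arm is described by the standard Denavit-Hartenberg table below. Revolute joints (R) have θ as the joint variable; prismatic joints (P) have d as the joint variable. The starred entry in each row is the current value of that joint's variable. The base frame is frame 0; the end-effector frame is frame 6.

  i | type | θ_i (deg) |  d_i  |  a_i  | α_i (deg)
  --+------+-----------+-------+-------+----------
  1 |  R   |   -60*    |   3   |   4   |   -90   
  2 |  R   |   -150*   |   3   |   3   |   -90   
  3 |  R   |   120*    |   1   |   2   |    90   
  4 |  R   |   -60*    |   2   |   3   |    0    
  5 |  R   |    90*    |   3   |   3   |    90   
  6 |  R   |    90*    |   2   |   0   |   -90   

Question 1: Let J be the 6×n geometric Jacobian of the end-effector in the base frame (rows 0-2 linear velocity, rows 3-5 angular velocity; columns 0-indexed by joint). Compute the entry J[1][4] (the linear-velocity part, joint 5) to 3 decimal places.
axis z_4 = (-0.8080,0.3995,0.4330); lever o_n−o_4 = (-4.4016,-1.6083,0.1986)
cross product → J_v[:, 4] = (0.7757,-1.7455,3.0580)
J_ω[:, 4] = z_4
entry J[1][4] = -1.7455

-1.746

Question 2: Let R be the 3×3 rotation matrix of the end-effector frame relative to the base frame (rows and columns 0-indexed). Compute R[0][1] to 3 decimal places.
0.483

End-effector y-axis (col 1 of R) = (0.4833,0.0290,0.8750)
R[0][1] = 0.4833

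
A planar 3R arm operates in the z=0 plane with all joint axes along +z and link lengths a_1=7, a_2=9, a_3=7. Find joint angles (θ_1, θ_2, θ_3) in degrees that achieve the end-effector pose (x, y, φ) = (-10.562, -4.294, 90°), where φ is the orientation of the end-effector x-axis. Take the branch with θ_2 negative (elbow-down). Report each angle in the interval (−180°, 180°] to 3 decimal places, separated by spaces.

-116.159 -30.008 -123.833

wrist centre = target − a_3·(cos φ, sin φ) = (-10.5620, -11.2940)
cos θ_2 = (239.1103−7²−9²)/(2·7·9) = 0.8660; θ_2 = -30.0081° (elbow-down)
β = atan2(-11.2940,-10.5620) = -133.0818°; ψ = atan2(-4.5011,14.7936) = -16.9229°
θ_1 = β − ψ = -116.1588°
θ_3 = φ − θ_1 − θ_2 = -123.8330° (wrapped to (-180°,180°])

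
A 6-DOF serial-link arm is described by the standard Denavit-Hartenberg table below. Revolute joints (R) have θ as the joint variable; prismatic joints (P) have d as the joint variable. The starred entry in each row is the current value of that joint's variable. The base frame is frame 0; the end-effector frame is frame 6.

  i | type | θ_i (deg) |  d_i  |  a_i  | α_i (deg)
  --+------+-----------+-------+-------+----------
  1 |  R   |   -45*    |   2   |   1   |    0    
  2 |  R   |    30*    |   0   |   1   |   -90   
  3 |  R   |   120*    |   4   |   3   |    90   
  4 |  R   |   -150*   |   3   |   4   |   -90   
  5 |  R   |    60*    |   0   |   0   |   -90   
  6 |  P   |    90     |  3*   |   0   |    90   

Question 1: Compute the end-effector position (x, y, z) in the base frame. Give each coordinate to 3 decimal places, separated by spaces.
after link 1: o_1 = (0.7071, -0.7071, 2.0000)
after link 2: o_2 = (1.6730, -0.9659, 2.0000)
after link 3: o_3 = (1.2594, 3.2860, -0.5981)
after link 4: o_4 = (4.9244, 0.2334, 0.9019)
after link 5: o_5 = (4.9244, 0.2334, 0.9019)
after link 6: o_6 = (2.9191, 2.1156, -0.2966)

2.919 2.116 -0.297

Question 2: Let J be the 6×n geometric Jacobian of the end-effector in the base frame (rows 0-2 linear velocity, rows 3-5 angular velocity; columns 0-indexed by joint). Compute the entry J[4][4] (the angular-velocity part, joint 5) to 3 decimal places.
-0.772

axis z_4 = (-0.4656,-0.7718,-0.4330); lever o_n−o_4 = (-2.0052,1.8822,-1.1986)
cross product → J_v[:, 4] = (1.7401,0.3102,-2.4240)
J_ω[:, 4] = z_4
entry J[4][4] = -0.7718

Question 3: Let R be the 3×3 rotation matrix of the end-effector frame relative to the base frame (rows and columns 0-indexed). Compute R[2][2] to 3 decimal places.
0.808

End-effector z-axis (col 2 of R) = (-0.5800,-0.1034,0.8080)
R[2][2] = 0.8080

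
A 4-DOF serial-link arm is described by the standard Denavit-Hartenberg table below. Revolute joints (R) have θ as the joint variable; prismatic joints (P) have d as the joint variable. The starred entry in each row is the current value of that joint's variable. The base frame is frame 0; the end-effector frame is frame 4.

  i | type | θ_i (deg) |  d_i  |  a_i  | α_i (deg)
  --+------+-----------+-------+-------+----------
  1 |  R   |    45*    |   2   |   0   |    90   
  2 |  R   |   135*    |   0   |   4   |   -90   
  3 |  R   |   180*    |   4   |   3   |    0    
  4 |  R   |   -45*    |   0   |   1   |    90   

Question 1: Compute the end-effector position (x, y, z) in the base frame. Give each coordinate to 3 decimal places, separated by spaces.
-2.646 -1.646 -0.621

after link 1: o_1 = (0.0000, 0.0000, 2.0000)
after link 2: o_2 = (-2.0000, -2.0000, 4.8284)
after link 3: o_3 = (-2.5000, -2.5000, -0.1213)
after link 4: o_4 = (-2.6464, -1.6464, -0.6213)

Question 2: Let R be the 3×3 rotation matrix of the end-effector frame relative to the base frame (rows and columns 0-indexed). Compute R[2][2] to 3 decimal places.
End-effector z-axis (col 2 of R) = (-0.8536,0.1464,0.5000)
R[2][2] = 0.5000

0.500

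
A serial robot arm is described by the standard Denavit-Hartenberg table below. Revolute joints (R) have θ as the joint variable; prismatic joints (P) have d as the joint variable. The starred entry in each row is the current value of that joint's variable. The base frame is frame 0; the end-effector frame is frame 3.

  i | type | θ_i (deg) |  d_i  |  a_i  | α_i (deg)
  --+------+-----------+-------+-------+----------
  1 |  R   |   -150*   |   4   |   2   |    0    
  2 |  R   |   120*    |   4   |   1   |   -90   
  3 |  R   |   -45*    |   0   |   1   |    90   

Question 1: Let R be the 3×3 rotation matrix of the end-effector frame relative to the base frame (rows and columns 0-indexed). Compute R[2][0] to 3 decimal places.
0.707

End-effector x-axis (col 0 of R) = (0.6124,-0.3536,0.7071)
R[2][0] = 0.7071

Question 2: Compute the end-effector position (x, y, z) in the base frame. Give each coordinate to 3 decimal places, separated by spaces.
after link 1: o_1 = (-1.7321, -1.0000, 4.0000)
after link 2: o_2 = (-0.8660, -1.5000, 8.0000)
after link 3: o_3 = (-0.2537, -1.8536, 8.7071)

-0.254 -1.854 8.707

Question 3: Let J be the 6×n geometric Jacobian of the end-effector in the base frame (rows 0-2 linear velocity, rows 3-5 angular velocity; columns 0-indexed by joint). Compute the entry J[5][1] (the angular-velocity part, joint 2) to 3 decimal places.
axis z_1 = (0.0000,0.0000,1.0000); lever o_n−o_1 = (1.4784,-0.8536,4.7071)
cross product → J_v[:, 1] = (0.8536,1.4784,-0.0000)
J_ω[:, 1] = z_1
entry J[5][1] = 1.0000

1.000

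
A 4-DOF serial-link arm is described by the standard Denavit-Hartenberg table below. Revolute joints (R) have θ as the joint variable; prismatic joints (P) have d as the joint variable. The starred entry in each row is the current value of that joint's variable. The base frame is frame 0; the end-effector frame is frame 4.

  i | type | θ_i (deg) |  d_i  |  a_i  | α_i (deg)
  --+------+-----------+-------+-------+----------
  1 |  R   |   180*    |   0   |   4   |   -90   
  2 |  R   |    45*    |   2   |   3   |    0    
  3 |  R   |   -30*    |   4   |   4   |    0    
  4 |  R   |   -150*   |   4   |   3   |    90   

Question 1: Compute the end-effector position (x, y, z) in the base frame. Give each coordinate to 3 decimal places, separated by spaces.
after link 1: o_1 = (-4.0000, 0.0000, 0.0000)
after link 2: o_2 = (-6.1213, -2.0000, -2.1213)
after link 3: o_3 = (-9.9850, -6.0000, -3.1566)
after link 4: o_4 = (-7.8637, -10.0000, -1.0353)

-7.864 -10.000 -1.035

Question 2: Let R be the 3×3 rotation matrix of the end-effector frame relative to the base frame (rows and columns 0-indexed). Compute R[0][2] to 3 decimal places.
0.707

End-effector z-axis (col 2 of R) = (0.7071,-0.0000,-0.7071)
R[0][2] = 0.7071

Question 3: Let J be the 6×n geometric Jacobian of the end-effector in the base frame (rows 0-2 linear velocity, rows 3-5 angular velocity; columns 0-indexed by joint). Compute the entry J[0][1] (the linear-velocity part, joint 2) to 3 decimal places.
axis z_1 = (-0.0000,-1.0000,0.0000); lever o_n−o_1 = (-3.8637,-10.0000,-1.0353)
cross product → J_v[:, 1] = (1.0353,-0.0000,-3.8637)
J_ω[:, 1] = z_1
entry J[0][1] = 1.0353

1.035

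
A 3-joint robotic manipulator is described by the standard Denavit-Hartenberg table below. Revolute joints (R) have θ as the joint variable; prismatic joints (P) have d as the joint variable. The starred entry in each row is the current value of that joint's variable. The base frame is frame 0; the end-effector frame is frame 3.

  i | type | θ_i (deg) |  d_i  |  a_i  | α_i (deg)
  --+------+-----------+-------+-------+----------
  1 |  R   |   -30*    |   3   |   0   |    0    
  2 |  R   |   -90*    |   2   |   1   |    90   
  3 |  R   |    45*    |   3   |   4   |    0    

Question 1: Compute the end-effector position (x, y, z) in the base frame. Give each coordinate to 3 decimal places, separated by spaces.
-4.512 -1.816 7.828

after link 1: o_1 = (0.0000, 0.0000, 3.0000)
after link 2: o_2 = (-0.5000, -0.8660, 5.0000)
after link 3: o_3 = (-4.5123, -1.8155, 7.8284)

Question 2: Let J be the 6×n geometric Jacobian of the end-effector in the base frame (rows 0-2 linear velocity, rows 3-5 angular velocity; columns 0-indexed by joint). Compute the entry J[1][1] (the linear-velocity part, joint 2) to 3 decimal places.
-4.512

axis z_1 = (0.0000,0.0000,1.0000); lever o_n−o_1 = (-4.5123,-1.8155,4.8284)
cross product → J_v[:, 1] = (1.8155,-4.5123,0.0000)
J_ω[:, 1] = z_1
entry J[1][1] = -4.5123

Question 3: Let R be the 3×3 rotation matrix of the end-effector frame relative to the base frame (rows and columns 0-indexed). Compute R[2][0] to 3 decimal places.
0.707

End-effector x-axis (col 0 of R) = (-0.3536,-0.6124,0.7071)
R[2][0] = 0.7071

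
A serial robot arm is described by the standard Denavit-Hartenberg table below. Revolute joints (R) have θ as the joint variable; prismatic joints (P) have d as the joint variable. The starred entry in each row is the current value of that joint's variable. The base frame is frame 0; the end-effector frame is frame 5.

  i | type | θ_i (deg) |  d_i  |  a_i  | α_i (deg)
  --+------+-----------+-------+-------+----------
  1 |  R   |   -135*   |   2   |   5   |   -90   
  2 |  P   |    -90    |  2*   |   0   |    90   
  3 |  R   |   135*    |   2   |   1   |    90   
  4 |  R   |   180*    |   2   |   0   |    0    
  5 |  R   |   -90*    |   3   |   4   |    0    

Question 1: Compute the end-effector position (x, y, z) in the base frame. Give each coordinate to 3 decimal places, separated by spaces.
after link 1: o_1 = (-3.5355, -3.5355, 2.0000)
after link 2: o_2 = (-2.1213, -4.9497, 2.0000)
after link 3: o_3 = (-0.2071, -4.0355, 1.2929)
after link 4: o_4 = (0.7929, -5.0355, 2.7071)
after link 5: o_5 = (5.1213, -3.7071, 4.8284)

5.121 -3.707 4.828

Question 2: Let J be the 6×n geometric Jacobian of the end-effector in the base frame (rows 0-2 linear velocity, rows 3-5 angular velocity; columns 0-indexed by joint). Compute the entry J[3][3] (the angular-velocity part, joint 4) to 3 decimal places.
0.500

axis z_3 = (0.5000,-0.5000,0.7071); lever o_n−o_3 = (5.3284,0.3284,3.5355)
cross product → J_v[:, 3] = (-2.0000,2.0000,2.8284)
J_ω[:, 3] = z_3
entry J[3][3] = 0.5000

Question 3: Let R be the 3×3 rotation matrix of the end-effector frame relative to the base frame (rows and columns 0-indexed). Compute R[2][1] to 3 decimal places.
End-effector y-axis (col 1 of R) = (-0.5000,0.5000,0.7071)
R[2][1] = 0.7071

0.707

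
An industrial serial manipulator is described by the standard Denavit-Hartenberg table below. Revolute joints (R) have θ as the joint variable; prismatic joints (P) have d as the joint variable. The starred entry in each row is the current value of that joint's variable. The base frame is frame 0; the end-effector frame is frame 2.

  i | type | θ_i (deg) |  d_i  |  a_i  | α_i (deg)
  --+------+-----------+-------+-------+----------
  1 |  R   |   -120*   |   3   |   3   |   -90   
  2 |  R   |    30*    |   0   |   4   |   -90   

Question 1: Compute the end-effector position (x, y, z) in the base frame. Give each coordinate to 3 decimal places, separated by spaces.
after link 1: o_1 = (-1.5000, -2.5981, 3.0000)
after link 2: o_2 = (-3.2321, -5.5981, 1.0000)

-3.232 -5.598 1.000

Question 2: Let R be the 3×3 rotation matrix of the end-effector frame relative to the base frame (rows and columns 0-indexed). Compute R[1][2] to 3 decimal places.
0.433

End-effector z-axis (col 2 of R) = (0.2500,0.4330,-0.8660)
R[1][2] = 0.4330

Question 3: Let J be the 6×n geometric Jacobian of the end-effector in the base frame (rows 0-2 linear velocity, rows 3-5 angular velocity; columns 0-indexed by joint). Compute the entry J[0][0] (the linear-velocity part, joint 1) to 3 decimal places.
5.598

axis z_0 = ẑ; lever o_n−o_0 = (-3.2321,-5.5981,1.0000)
cross product → J_v[:, 0] = (5.5981,-3.2321,0.0000)
J_ω[:, 0] = z_0
entry J[0][0] = 5.5981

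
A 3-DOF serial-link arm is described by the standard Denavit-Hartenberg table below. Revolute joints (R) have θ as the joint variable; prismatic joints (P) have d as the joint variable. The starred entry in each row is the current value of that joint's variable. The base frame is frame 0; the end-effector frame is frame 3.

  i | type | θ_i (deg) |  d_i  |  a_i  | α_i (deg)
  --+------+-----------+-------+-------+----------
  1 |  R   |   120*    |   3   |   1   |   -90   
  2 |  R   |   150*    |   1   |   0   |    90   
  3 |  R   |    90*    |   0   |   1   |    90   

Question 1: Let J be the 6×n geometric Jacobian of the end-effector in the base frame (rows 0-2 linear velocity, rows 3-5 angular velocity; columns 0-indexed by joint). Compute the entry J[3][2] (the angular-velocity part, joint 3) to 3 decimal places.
-0.250

axis z_2 = (-0.2500,0.4330,-0.8660); lever o_n−o_2 = (-0.8660,-0.5000,0.0000)
cross product → J_v[:, 2] = (-0.4330,0.7500,0.5000)
J_ω[:, 2] = z_2
entry J[3][2] = -0.2500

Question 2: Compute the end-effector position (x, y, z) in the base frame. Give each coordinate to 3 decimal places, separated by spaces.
-2.232 -0.134 3.000

after link 1: o_1 = (-0.5000, 0.8660, 3.0000)
after link 2: o_2 = (-1.3660, 0.3660, 3.0000)
after link 3: o_3 = (-2.2321, -0.1340, 3.0000)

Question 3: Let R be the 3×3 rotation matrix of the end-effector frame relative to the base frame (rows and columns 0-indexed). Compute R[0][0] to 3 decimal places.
End-effector x-axis (col 0 of R) = (-0.8660,-0.5000,0.0000)
R[0][0] = -0.8660

-0.866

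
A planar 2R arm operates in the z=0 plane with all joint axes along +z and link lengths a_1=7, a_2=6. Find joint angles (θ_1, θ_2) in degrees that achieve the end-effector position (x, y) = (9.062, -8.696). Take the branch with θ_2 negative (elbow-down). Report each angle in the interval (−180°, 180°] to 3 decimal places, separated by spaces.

-29.996 -30.008

cos θ_2 = (157.7403−7²−6²)/(2·7·6) = 0.8660; θ_2 = -30.0080° (elbow-down)
β = atan2(-8.6960,9.0620) = -43.8193°; ψ = atan2(-3.0007,12.1957) = -13.8229°
θ_1 = β − ψ = -29.9964°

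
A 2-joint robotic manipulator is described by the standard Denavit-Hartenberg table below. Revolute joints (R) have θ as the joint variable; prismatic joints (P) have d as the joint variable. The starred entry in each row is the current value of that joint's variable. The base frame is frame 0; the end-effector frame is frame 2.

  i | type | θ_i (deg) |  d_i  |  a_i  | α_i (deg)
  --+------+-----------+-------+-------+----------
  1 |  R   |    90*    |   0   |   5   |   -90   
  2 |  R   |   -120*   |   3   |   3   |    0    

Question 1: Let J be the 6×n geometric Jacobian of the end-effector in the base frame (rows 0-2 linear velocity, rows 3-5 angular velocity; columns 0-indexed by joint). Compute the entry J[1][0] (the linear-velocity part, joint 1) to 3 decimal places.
axis z_0 = ẑ; lever o_n−o_0 = (-3.0000,3.5000,2.5981)
cross product → J_v[:, 0] = (-3.5000,-3.0000,0.0000)
J_ω[:, 0] = z_0
entry J[1][0] = -3.0000

-3.000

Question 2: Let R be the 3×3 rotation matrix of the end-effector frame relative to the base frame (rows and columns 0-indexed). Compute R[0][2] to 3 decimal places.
End-effector z-axis (col 2 of R) = (-1.0000,0.0000,0.0000)
R[0][2] = -1.0000

-1.000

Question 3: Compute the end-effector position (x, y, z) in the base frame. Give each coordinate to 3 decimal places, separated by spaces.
-3.000 3.500 2.598

after link 1: o_1 = (0.0000, 5.0000, 0.0000)
after link 2: o_2 = (-3.0000, 3.5000, 2.5981)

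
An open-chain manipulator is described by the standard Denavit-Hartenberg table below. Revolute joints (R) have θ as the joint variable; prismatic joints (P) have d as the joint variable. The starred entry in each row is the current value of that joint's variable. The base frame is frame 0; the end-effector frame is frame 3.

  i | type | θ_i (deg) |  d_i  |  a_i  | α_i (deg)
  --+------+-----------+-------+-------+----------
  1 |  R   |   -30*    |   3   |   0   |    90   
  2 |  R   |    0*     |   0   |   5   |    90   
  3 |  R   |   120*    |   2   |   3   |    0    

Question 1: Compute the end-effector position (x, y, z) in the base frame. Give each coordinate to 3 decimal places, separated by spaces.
1.732 -4.000 1.000

after link 1: o_1 = (0.0000, 0.0000, 3.0000)
after link 2: o_2 = (4.3301, -2.5000, 3.0000)
after link 3: o_3 = (1.7321, -4.0000, 1.0000)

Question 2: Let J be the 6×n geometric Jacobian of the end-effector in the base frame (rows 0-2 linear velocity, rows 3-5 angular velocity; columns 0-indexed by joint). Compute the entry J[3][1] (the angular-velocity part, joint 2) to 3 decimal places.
-0.500

axis z_1 = (-0.5000,-0.8660,0.0000); lever o_n−o_1 = (1.7321,-4.0000,-2.0000)
cross product → J_v[:, 1] = (1.7321,-1.0000,3.5000)
J_ω[:, 1] = z_1
entry J[3][1] = -0.5000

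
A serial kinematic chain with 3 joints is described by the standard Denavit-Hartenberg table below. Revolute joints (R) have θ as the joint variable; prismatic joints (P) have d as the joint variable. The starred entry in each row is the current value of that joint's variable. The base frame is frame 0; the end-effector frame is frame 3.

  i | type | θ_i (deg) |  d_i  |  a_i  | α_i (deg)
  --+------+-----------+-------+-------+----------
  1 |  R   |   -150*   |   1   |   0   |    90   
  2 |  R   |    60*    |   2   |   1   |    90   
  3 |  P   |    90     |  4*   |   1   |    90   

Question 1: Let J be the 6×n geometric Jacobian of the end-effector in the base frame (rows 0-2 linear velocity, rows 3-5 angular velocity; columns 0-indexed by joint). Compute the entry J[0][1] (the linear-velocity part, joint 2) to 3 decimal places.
axis z_1 = (-0.5000,0.8660,0.0000); lever o_n−o_1 = (-4.9330,0.6160,-1.1340)
cross product → J_v[:, 1] = (-0.9821,-0.5670,3.9641)
J_ω[:, 1] = z_1
entry J[0][1] = -0.9821

-0.982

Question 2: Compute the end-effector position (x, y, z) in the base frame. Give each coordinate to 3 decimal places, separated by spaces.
after link 1: o_1 = (0.0000, 0.0000, 1.0000)
after link 2: o_2 = (-1.4330, 1.4821, 1.8660)
after link 3: o_3 = (-4.9330, 0.6160, -0.1340)

-4.933 0.616 -0.134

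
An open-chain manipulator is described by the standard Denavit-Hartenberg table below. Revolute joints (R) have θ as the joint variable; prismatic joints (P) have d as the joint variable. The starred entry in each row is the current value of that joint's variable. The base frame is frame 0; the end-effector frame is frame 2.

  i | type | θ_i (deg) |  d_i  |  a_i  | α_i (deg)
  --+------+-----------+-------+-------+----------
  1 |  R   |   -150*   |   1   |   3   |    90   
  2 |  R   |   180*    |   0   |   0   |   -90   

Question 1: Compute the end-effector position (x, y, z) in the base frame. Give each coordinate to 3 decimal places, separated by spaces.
-2.598 -1.500 1.000

after link 1: o_1 = (-2.5981, -1.5000, 1.0000)
after link 2: o_2 = (-2.5981, -1.5000, 1.0000)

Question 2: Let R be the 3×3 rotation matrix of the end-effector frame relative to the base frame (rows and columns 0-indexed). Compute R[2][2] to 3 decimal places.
-1.000

End-effector z-axis (col 2 of R) = (0.0000,0.0000,-1.0000)
R[2][2] = -1.0000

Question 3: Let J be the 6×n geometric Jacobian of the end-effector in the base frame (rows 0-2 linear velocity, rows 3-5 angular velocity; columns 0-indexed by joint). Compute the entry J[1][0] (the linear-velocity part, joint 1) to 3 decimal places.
-2.598

axis z_0 = ẑ; lever o_n−o_0 = (-2.5981,-1.5000,1.0000)
cross product → J_v[:, 0] = (1.5000,-2.5981,0.0000)
J_ω[:, 0] = z_0
entry J[1][0] = -2.5981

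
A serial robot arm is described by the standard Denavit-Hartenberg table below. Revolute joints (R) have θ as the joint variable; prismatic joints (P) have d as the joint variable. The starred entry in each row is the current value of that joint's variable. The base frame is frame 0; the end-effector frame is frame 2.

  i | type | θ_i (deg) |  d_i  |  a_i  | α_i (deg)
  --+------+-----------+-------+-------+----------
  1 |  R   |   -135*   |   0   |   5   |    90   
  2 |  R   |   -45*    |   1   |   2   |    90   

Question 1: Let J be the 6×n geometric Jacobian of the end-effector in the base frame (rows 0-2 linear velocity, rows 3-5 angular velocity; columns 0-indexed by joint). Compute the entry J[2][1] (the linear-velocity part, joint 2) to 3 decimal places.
1.414

axis z_1 = (-0.7071,0.7071,0.0000); lever o_n−o_1 = (-1.7071,-0.2929,-1.4142)
cross product → J_v[:, 1] = (-1.0000,-1.0000,1.4142)
J_ω[:, 1] = z_1
entry J[2][1] = 1.4142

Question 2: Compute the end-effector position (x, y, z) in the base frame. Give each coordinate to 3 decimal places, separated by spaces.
after link 1: o_1 = (-3.5355, -3.5355, 0.0000)
after link 2: o_2 = (-5.2426, -3.8284, -1.4142)

-5.243 -3.828 -1.414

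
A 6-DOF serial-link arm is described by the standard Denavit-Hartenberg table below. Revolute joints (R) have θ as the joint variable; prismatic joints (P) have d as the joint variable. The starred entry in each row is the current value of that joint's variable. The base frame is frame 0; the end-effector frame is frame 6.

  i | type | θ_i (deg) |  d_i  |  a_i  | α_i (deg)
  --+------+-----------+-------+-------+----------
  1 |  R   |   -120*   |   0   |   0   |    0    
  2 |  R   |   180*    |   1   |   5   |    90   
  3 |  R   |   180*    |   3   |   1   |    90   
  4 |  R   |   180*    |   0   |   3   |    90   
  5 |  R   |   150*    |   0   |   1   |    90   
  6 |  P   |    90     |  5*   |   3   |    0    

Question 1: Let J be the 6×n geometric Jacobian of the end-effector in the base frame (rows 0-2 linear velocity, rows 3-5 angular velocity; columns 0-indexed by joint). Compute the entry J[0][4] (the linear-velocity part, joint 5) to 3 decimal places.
-2.415

axis z_4 = (0.8660,-0.5000,0.0000); lever o_n−o_4 = (3.4151,-0.0849,4.8301)
cross product → J_v[:, 4] = (-2.4151,-4.1830,1.6340)
J_ω[:, 4] = z_4
entry J[0][4] = -2.4151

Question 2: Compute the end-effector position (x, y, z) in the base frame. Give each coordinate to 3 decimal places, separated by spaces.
after link 1: o_1 = (0.0000, 0.0000, 0.0000)
after link 2: o_2 = (2.5000, 4.3301, 1.0000)
after link 3: o_3 = (4.5981, 1.9641, 1.0000)
after link 4: o_4 = (6.0981, 4.5622, 1.0000)
after link 5: o_5 = (5.6651, 3.8122, 1.5000)
after link 6: o_6 = (9.5131, 4.4772, 5.8301)

9.513 4.477 5.830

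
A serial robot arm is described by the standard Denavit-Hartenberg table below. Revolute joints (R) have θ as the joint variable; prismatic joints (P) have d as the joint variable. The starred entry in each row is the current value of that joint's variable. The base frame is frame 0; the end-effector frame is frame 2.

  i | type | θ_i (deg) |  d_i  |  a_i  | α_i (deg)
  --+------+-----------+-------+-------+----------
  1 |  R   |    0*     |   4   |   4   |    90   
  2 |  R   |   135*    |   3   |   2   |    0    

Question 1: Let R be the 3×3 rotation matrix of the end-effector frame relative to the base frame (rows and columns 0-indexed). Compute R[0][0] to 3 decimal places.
End-effector x-axis (col 0 of R) = (-0.7071,0.0000,0.7071)
R[0][0] = -0.7071

-0.707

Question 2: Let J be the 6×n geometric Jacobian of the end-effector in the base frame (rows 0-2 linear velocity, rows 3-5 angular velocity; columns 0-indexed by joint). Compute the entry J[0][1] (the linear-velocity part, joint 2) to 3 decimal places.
-1.414

axis z_1 = (0.0000,-1.0000,0.0000); lever o_n−o_1 = (-1.4142,-3.0000,1.4142)
cross product → J_v[:, 1] = (-1.4142,-0.0000,-1.4142)
J_ω[:, 1] = z_1
entry J[0][1] = -1.4142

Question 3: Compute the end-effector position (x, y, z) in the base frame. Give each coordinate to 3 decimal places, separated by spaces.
2.586 -3.000 5.414

after link 1: o_1 = (4.0000, 0.0000, 4.0000)
after link 2: o_2 = (2.5858, -3.0000, 5.4142)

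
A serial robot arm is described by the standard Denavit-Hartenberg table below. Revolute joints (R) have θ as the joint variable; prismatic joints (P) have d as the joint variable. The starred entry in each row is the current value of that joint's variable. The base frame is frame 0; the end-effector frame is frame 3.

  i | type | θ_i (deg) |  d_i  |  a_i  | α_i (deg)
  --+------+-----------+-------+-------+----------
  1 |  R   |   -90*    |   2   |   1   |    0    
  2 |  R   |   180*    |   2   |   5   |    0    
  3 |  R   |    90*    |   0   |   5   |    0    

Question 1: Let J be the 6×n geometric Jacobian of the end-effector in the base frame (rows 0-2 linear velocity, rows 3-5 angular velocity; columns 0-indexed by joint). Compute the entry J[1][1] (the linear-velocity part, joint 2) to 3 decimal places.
axis z_1 = (0.0000,0.0000,1.0000); lever o_n−o_1 = (-5.0000,5.0000,2.0000)
cross product → J_v[:, 1] = (-5.0000,-5.0000,0.0000)
J_ω[:, 1] = z_1
entry J[1][1] = -5.0000

-5.000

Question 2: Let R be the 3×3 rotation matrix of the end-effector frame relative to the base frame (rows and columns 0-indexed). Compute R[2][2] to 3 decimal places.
1.000

End-effector z-axis (col 2 of R) = (0.0000,0.0000,1.0000)
R[2][2] = 1.0000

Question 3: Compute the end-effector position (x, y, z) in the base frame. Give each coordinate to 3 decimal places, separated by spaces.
after link 1: o_1 = (0.0000, -1.0000, 2.0000)
after link 2: o_2 = (0.0000, 4.0000, 4.0000)
after link 3: o_3 = (-5.0000, 4.0000, 4.0000)

-5.000 4.000 4.000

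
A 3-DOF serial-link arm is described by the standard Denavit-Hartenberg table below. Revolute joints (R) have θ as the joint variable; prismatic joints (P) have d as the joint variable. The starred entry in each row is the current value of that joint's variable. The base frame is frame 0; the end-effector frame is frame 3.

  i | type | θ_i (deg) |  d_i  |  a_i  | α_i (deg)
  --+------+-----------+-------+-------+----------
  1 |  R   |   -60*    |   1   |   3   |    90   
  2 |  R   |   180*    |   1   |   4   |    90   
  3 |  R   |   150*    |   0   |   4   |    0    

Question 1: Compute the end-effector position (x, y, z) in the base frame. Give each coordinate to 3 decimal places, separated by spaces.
after link 1: o_1 = (1.5000, -2.5981, 1.0000)
after link 2: o_2 = (-1.3660, 0.3660, 1.0000)
after link 3: o_3 = (-1.3660, -3.6340, 1.0000)

-1.366 -3.634 1.000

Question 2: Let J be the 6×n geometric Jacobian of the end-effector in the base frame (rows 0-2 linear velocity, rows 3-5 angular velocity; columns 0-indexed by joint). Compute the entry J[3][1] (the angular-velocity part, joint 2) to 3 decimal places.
-0.866

axis z_1 = (-0.8660,-0.5000,0.0000); lever o_n−o_1 = (-2.8660,-1.0359,0.0000)
cross product → J_v[:, 1] = (0.0000,-0.0000,-0.5359)
J_ω[:, 1] = z_1
entry J[3][1] = -0.8660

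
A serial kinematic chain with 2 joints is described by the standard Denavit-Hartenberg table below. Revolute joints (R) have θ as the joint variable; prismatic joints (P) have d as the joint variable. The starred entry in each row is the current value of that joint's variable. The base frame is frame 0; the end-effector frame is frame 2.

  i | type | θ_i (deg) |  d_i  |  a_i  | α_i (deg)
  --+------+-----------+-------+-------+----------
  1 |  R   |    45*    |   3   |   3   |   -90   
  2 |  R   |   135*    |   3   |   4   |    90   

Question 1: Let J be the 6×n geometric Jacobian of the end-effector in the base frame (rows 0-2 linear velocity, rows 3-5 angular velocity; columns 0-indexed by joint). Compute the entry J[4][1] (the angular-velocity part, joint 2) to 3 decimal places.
0.707

axis z_1 = (-0.7071,0.7071,0.0000); lever o_n−o_1 = (-4.1213,0.1213,-2.8284)
cross product → J_v[:, 1] = (-2.0000,-2.0000,2.8284)
J_ω[:, 1] = z_1
entry J[4][1] = 0.7071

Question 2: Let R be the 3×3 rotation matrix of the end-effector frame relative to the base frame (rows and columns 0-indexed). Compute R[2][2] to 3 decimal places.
-0.707

End-effector z-axis (col 2 of R) = (0.5000,0.5000,-0.7071)
R[2][2] = -0.7071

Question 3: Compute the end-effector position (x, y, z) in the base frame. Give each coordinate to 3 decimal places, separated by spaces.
after link 1: o_1 = (2.1213, 2.1213, 3.0000)
after link 2: o_2 = (-2.0000, 2.2426, 0.1716)

-2.000 2.243 0.172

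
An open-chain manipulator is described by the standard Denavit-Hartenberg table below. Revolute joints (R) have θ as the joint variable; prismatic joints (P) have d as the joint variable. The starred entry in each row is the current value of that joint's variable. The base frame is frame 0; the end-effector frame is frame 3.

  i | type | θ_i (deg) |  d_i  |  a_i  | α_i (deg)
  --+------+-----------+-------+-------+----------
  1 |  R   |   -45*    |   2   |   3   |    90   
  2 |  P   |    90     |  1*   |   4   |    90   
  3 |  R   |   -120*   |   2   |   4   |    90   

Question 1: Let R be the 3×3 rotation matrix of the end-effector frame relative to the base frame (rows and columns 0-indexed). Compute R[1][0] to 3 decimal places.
End-effector x-axis (col 0 of R) = (0.6124,0.6124,-0.5000)
R[1][0] = 0.6124

0.612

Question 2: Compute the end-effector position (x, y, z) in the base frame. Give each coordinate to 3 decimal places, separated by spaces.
after link 1: o_1 = (2.1213, -2.1213, 2.0000)
after link 2: o_2 = (1.4142, -2.8284, 6.0000)
after link 3: o_3 = (5.2779, -1.7932, 4.0000)

5.278 -1.793 4.000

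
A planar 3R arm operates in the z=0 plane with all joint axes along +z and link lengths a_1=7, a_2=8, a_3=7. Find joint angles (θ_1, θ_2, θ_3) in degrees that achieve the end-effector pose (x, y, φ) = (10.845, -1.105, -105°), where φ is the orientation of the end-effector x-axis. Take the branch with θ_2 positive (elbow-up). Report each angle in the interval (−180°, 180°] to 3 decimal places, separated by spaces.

wrist centre = target − a_3·(cos φ, sin φ) = (12.6567, 5.6565)
cos θ_2 = (192.1887−7²−8²)/(2·7·8) = 0.7070; θ_2 = 45.0053° (elbow-up)
β = atan2(5.6565,12.6567) = 24.0806°; ψ = atan2(5.6574,12.6563) = 24.0846°
θ_1 = β − ψ = -0.0040°
θ_3 = φ − θ_1 − θ_2 = -150.0012° (wrapped to (-180°,180°])

-0.004 45.005 -150.001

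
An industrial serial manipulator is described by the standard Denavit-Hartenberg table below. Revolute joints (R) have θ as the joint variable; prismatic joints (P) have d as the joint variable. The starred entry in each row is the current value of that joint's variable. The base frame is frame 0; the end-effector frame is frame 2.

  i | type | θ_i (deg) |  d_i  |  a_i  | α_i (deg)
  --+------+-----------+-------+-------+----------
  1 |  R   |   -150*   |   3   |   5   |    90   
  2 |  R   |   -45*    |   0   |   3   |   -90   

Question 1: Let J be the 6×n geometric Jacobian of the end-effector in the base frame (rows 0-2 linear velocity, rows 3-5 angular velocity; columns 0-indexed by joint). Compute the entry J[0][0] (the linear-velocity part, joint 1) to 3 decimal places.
axis z_0 = ẑ; lever o_n−o_0 = (-6.1672,-3.5607,0.8787)
cross product → J_v[:, 0] = (3.5607,-6.1672,0.0000)
J_ω[:, 0] = z_0
entry J[0][0] = 3.5607

3.561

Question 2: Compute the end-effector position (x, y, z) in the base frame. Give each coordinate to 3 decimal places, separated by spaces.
-6.167 -3.561 0.879

after link 1: o_1 = (-4.3301, -2.5000, 3.0000)
after link 2: o_2 = (-6.1672, -3.5607, 0.8787)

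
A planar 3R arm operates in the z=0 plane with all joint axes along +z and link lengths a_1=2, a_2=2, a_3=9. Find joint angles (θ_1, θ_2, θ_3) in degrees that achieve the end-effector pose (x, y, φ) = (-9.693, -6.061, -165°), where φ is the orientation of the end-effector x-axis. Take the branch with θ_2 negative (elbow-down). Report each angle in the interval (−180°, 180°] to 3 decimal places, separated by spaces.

wrist centre = target − a_3·(cos φ, sin φ) = (-0.9997, -3.7316)
cos θ_2 = (14.9244−2²−2²)/(2·2·2) = 0.8655; θ_2 = -30.0546° (elbow-down)
β = atan2(-3.7316,-0.9997) = -104.9969°; ψ = atan2(-1.0017,3.7311) = -15.0273°
θ_1 = β − ψ = -89.9696°
θ_3 = φ − θ_1 − θ_2 = -44.9758° (wrapped to (-180°,180°])

-89.970 -30.055 -44.976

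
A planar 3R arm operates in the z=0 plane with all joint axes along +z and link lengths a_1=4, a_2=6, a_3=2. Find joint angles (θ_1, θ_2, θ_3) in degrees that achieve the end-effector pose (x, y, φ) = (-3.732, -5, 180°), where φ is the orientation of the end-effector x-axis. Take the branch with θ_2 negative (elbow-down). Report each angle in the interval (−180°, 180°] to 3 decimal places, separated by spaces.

-29.999 -120.000 -30.000

wrist centre = target − a_3·(cos φ, sin φ) = (-1.7320, -5.0000)
cos θ_2 = (27.9998−4²−6²)/(2·4·6) = -0.5000; θ_2 = -120.0002° (elbow-down)
β = atan2(-5.0000,-1.7320) = -109.1061°; ψ = atan2(-5.1961,1.0000) = -79.1068°
θ_1 = β − ψ = -29.9993°
θ_3 = φ − θ_1 − θ_2 = -30.0005° (wrapped to (-180°,180°])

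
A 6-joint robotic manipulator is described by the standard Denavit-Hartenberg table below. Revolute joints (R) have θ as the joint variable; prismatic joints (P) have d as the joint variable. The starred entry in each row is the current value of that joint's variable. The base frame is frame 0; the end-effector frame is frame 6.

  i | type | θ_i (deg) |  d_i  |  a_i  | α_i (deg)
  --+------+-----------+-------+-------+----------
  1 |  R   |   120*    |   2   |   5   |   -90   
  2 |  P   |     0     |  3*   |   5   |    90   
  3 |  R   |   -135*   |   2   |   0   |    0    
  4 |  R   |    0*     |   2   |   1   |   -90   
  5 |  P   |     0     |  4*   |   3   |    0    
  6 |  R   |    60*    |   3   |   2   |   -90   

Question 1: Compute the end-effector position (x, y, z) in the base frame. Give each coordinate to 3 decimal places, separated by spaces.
after link 1: o_1 = (-2.5000, 4.3301, 2.0000)
after link 2: o_2 = (-7.5981, 7.1603, 2.0000)
after link 3: o_3 = (-7.5981, 7.1603, 4.0000)
after link 4: o_4 = (-6.6322, 6.9014, 6.0000)
after link 5: o_5 = (-2.6991, 9.9887, 6.0000)
after link 6: o_6 = (-0.9567, 12.6276, 4.2679)

-0.957 12.628 4.268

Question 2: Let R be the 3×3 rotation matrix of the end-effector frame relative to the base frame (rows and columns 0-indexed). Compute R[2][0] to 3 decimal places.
End-effector x-axis (col 0 of R) = (0.4830,-0.1294,-0.8660)
R[2][0] = -0.8660

-0.866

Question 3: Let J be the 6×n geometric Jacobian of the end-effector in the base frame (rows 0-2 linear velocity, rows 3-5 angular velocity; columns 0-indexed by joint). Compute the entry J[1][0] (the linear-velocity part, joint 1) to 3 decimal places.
-0.957

axis z_0 = ẑ; lever o_n−o_0 = (-0.9567,12.6276,4.2679)
cross product → J_v[:, 0] = (-12.6276,-0.9567,0.0000)
J_ω[:, 0] = z_0
entry J[1][0] = -0.9567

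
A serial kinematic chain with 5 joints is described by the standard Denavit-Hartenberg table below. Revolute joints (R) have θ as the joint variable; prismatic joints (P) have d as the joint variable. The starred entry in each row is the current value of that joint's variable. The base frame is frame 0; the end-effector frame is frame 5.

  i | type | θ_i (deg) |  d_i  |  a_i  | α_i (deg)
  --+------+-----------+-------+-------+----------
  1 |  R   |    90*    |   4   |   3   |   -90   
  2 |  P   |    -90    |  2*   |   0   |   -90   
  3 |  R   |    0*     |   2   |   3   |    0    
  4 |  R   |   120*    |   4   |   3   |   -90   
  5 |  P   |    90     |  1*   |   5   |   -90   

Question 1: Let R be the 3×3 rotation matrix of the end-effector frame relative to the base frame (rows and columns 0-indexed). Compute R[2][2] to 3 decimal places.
0.500

End-effector z-axis (col 2 of R) = (-0.8660,-0.0000,0.5000)
R[2][2] = 0.5000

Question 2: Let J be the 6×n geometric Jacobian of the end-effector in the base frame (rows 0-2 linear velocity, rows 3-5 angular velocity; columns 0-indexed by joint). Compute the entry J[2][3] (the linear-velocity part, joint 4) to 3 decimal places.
axis z_3 = (-0.0000,1.0000,-0.0000); lever o_n−o_3 = (2.0981,-1.0000,-2.3660)
cross product → J_v[:, 3] = (-2.3660,-0.0000,-2.0981)
J_ω[:, 3] = z_3
entry J[2][3] = -2.0981

-2.098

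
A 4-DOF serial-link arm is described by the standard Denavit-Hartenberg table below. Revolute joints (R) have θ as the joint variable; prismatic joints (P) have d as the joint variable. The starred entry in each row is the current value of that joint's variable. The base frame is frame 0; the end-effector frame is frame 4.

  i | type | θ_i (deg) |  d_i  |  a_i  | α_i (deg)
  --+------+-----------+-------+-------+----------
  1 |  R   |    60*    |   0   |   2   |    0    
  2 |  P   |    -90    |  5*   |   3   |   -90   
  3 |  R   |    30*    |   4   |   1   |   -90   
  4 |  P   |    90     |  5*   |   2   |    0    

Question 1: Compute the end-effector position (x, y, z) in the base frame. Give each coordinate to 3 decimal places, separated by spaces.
after link 1: o_1 = (1.0000, 1.7321, 0.0000)
after link 2: o_2 = (3.5981, 0.2321, 5.0000)
after link 3: o_3 = (6.3481, 3.2631, 4.5000)
after link 4: o_4 = (3.1830, 2.7811, 0.1699)

3.183 2.781 0.170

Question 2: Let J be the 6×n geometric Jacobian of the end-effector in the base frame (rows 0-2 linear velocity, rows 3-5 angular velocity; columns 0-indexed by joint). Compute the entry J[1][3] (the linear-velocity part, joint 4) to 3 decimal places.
0.250

prismatic axis z_3 = (-0.4330,0.2500,-0.8660)
J_v[:, 3] = z_3; J_ω[:, 3] = (0,0,0)
entry J[1][3] = 0.2500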